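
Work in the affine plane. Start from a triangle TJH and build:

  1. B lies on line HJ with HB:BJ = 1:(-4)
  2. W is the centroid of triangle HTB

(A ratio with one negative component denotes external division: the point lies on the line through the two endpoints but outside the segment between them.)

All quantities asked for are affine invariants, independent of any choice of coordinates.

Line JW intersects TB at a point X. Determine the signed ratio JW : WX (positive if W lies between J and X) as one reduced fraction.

JW:WX = 11

Work in coordinates with T = (0, 0), J = (1, 0), H = (0, 1).
1. B lies on line HJ with HB:BJ = 1:(-4) ⇒ B = (-1/3, 4/3)
2. W is the centroid of triangle HTB ⇒ W = (-1/9, 7/9)
line JW meets TB at X = (-7/33, 28/33)
W = J + t·(X−J) with t = 11/12, so JW:WX = 11/12:1/12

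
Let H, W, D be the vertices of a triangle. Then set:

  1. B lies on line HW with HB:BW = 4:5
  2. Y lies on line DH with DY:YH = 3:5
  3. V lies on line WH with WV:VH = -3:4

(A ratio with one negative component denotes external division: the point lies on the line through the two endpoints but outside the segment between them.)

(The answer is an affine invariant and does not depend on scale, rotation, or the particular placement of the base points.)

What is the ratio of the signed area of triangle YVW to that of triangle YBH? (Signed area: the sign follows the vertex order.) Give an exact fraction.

[YVW]:[YBH] = 27/4

Assign H = (0, 0), W = (1, 0), D = (0, 1) — the answer is frame-independent, so this choice is without loss of generality.
1. B lies on line HW with HB:BW = 4:5 ⇒ B = (4/9, 0)
2. Y lies on line DH with DY:YH = 3:5 ⇒ Y = (0, 5/8)
3. V lies on line WH with WV:VH = -3:4 ⇒ V = (4, 0)
2·[YVW] = -15/8, 2·[YBH] = -5/18
[YVW]:[YBH] = -15/8:-5/18 = 27/4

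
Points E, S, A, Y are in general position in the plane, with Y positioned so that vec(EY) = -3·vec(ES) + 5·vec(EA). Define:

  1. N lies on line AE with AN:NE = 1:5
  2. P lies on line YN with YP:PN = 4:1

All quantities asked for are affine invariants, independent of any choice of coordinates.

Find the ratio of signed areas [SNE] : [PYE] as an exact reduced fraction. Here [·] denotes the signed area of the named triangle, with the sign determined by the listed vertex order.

Set E = (0, 0), S = (1, 0), A = (0, 1), Y = (-3, 5); any affine frame gives the same invariant.
1. N lies on line AE with AN:NE = 1:5 ⇒ N = (0, 5/6)
2. P lies on line YN with YP:PN = 4:1 ⇒ P = (-3/5, 5/3)
2·[SNE] = 5/6, 2·[PYE] = 2
[SNE]:[PYE] = 5/6:2 = 5/12

[SNE]:[PYE] = 5/12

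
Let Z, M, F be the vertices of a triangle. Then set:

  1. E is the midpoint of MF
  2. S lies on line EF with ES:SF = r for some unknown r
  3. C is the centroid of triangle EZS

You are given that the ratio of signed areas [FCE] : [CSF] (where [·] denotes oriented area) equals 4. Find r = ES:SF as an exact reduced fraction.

Assign Z = (0, 0), M = (1, 0), F = (0, 1) — the answer is frame-independent, so this choice is without loss of generality.
1. E is the midpoint of MF ⇒ E = (1/2, 1/2)
2. With ES:SF = r, write λ = r/(r+1) so S = E + λ·(F−E); S is affine-linear in λ
3. C is the centroid of triangle EZS ⇒ C is an affine combination of earlier points and hence also affine-linear in λ
Every point depending on S is an affine combination of S and λ-independent points, so each such coordinate is linear in λ; the λ² term in each signed area is a multiple of (F−E)×(F−E) = 0, so 2·[FCE] and 2·[CSF] are each linear in λ. Evaluating at λ=0 and λ=1:
  2·[FCE] = 1/6,   2·[CSF] = -1/6·λ + 1/6
So [FCE]:[CSF] = (1/6) / (-1/6·λ + 1/6). Setting this equal to 4:
  1/6 = 4·(-1/6·λ + 1/6)  ⇒  λ = 3/4
Then r = λ/(1−λ) = (3/4)/(1/4) = 3. Check: with r = 3, S = (1/8, 7/8) and [FCE]:[CSF] = 4 as required.

r = 3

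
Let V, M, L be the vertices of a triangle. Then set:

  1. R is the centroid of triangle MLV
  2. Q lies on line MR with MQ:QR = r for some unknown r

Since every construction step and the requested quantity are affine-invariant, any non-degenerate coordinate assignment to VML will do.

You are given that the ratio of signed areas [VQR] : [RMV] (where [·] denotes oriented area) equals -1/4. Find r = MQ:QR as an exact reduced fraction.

r = 3

Choose coordinates V = (0, 0), M = (1, 0), L = (0, 1).
1. R is the centroid of triangle MLV ⇒ R = (1/3, 1/3)
2. With MQ:QR = r, write λ = r/(r+1) so Q = M + λ·(R−M); Q is affine-linear in λ
Every point depending on Q is an affine combination of Q and λ-independent points, so each such coordinate is linear in λ; the λ² term in each signed area is a multiple of (R−M)×(R−M) = 0, so 2·[VQR] and 2·[RMV] are each linear in λ. Evaluating at λ=0 and λ=1:
  2·[VQR] = -1/3·λ + 1/3,   2·[RMV] = -1/3
So [VQR]:[RMV] = (-1/3·λ + 1/3) / (-1/3). Setting this equal to -1/4:
  -1/3·λ + 1/3 = -1/4·(-1/3)  ⇒  λ = 3/4
Then r = λ/(1−λ) = (3/4)/(1/4) = 3. Check: with r = 3, Q = (1/2, 1/4) and [VQR]:[RMV] = -1/4 as required.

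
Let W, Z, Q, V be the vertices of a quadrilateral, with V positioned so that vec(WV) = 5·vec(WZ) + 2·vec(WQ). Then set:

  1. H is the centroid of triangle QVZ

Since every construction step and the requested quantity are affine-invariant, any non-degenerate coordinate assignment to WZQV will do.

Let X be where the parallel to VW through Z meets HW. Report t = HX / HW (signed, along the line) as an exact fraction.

t = 3

Assign W = (0, 0), Z = (1, 0), Q = (0, 1), V = (5, 2) — the answer is frame-independent, so this choice is without loss of generality.
1. H is the centroid of triangle QVZ ⇒ H = (2, 1)
through Z parallel to VW: direction (-5, -2); meets HW at X = (-4, -2)
X = H + t·(W−H) with t = 3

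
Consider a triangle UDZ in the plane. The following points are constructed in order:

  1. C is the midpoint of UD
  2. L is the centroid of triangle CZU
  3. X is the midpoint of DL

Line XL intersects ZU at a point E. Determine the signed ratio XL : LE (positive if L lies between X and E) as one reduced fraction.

XL:LE = 5/2

Work in coordinates with U = (0, 0), D = (1, 0), Z = (0, 1).
1. C is the midpoint of UD ⇒ C = (1/2, 0)
2. L is the centroid of triangle CZU ⇒ L = (1/6, 1/3)
3. X is the midpoint of DL ⇒ X = (7/12, 1/6)
line XL meets ZU at E = (0, 2/5)
L = X + t·(E−X) with t = 5/7, so XL:LE = 5/7:2/7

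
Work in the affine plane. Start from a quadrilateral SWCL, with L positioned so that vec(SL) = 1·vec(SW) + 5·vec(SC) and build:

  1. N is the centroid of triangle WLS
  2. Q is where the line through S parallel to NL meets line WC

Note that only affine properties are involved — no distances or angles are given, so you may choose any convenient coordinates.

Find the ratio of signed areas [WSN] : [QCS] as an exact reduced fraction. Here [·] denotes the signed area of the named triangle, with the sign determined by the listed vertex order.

[WSN]:[QCS] = -55/3

Work in coordinates with S = (0, 0), W = (1, 0), C = (0, 1), L = (1, 5).
1. N is the centroid of triangle WLS ⇒ N = (2/3, 5/3)
2. Q is where the line through S parallel to NL meets line WC ⇒ Q = (1/11, 10/11)
2·[WSN] = -5/3, 2·[QCS] = 1/11
[WSN]:[QCS] = -5/3:1/11 = -55/3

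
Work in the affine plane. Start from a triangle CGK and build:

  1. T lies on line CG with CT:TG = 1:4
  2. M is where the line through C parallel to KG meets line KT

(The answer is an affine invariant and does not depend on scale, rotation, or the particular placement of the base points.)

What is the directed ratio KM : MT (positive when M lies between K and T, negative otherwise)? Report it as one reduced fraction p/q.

Choose coordinates C = (0, 0), G = (1, 0), K = (0, 1).
1. T lies on line CG with CT:TG = 1:4 ⇒ T = (1/5, 0)
2. M is where the line through C parallel to KG meets line KT ⇒ M = (1/4, -1/4)
M = K + t·(T−K) with t = 5/4, so KM:MT = t:(1−t) = 5/4:-1/4

KM:MT = -5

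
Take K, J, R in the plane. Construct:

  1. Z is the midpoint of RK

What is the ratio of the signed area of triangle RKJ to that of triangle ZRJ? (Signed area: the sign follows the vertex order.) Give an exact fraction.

[RKJ]:[ZRJ] = -2

Choose coordinates K = (0, 0), J = (1, 0), R = (0, 1).
1. Z is the midpoint of RK ⇒ Z = (0, 1/2)
2·[RKJ] = 1, 2·[ZRJ] = -1/2
[RKJ]:[ZRJ] = 1:-1/2 = -2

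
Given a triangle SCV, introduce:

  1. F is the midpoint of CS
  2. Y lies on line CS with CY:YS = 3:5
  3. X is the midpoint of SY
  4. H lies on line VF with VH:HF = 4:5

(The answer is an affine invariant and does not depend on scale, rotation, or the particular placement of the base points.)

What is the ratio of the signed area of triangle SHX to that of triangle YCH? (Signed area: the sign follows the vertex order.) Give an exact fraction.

Choose coordinates S = (0, 0), C = (1, 0), V = (0, 1).
1. F is the midpoint of CS ⇒ F = (1/2, 0)
2. Y lies on line CS with CY:YS = 3:5 ⇒ Y = (5/8, 0)
3. X is the midpoint of SY ⇒ X = (5/16, 0)
4. H lies on line VF with VH:HF = 4:5 ⇒ H = (2/9, 5/9)
2·[SHX] = -25/144, 2·[YCH] = 5/24
[SHX]:[YCH] = -25/144:5/24 = -5/6

[SHX]:[YCH] = -5/6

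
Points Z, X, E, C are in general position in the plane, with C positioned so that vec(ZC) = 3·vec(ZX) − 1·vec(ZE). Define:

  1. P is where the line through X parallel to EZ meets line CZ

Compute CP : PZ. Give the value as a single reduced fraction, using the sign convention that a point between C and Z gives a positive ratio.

Assign Z = (0, 0), X = (1, 0), E = (0, 1), C = (3, -1) — the answer is frame-independent, so this choice is without loss of generality.
1. P is where the line through X parallel to EZ meets line CZ ⇒ P = (1, -1/3)
P = C + t·(Z−C) with t = 2/3, so CP:PZ = t:(1−t) = 2/3:1/3

CP:PZ = 2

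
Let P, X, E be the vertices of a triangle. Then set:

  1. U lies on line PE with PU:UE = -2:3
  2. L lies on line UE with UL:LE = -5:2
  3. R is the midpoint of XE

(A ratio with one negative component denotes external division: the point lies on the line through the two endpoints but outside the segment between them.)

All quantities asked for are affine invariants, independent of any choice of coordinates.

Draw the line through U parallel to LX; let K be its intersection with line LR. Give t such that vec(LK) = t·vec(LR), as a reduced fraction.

t = 5

Set P = (0, 0), X = (1, 0), E = (0, 1); any affine frame gives the same invariant.
1. U lies on line PE with PU:UE = -2:3 ⇒ U = (0, -2)
2. L lies on line UE with UL:LE = -5:2 ⇒ L = (0, 3)
3. R is the midpoint of XE ⇒ R = (1/2, 1/2)
through U parallel to LX: direction (1, -3); meets LR at K = (5/2, -19/2)
K = L + t·(R−L) with t = 5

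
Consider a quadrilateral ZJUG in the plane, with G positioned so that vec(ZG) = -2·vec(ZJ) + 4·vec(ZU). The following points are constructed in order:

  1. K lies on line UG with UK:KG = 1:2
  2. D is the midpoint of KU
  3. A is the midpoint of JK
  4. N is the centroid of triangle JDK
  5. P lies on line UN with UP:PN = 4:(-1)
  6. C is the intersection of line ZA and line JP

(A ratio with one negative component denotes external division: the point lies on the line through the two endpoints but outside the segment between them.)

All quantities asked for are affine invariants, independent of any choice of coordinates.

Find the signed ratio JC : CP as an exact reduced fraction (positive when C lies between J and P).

Work in coordinates with Z = (0, 0), J = (1, 0), U = (0, 1), G = (-2, 4).
1. K lies on line UG with UK:KG = 1:2 ⇒ K = (-2/3, 2)
2. D is the midpoint of KU ⇒ D = (-1/3, 3/2)
3. A is the midpoint of JK ⇒ A = (1/6, 1)
4. N is the centroid of triangle JDK ⇒ N = (0, 7/6)
5. P lies on line UN with UP:PN = 4:(-1) ⇒ P = (0, 11/9)
6. C is the intersection of line ZA and line JP ⇒ C = (11/65, 66/65)
C = J + t·(P−J) with t = 54/65, so JC:CP = t:(1−t) = 54/65:11/65

JC:CP = 54/11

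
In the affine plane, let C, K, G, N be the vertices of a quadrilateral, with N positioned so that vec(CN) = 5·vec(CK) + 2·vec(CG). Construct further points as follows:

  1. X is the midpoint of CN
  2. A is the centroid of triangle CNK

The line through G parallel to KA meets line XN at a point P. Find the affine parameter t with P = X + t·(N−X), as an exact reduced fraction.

t = -5/2

Set C = (0, 0), K = (1, 0), G = (0, 1), N = (5, 2); any affine frame gives the same invariant.
1. X is the midpoint of CN ⇒ X = (5/2, 1)
2. A is the centroid of triangle CNK ⇒ A = (2, 2/3)
through G parallel to KA: direction (1, 2/3); meets XN at P = (-15/4, -3/2)
P = X + t·(N−X) with t = -5/2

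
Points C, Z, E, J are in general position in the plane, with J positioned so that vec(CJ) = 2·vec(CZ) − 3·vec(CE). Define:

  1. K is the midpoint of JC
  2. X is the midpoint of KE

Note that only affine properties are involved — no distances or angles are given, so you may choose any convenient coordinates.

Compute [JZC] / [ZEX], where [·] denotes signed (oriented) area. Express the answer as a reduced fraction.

[JZC]:[ZEX] = 4

Assign C = (0, 0), Z = (1, 0), E = (0, 1), J = (2, -3) — the answer is frame-independent, so this choice is without loss of generality.
1. K is the midpoint of JC ⇒ K = (1, -3/2)
2. X is the midpoint of KE ⇒ X = (1/2, -1/4)
2·[JZC] = 3, 2·[ZEX] = 3/4
[JZC]:[ZEX] = 3:3/4 = 4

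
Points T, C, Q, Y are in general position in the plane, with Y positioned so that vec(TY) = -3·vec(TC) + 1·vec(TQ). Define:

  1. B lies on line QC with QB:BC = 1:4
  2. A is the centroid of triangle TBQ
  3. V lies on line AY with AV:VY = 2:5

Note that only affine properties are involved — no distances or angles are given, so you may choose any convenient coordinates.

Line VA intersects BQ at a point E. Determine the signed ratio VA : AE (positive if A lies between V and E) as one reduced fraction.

VA:AE = 16/7

Assign T = (0, 0), C = (1, 0), Q = (0, 1), Y = (-3, 1) — the answer is frame-independent, so this choice is without loss of generality.
1. B lies on line QC with QB:BC = 1:4 ⇒ B = (1/5, 4/5)
2. A is the centroid of triangle TBQ ⇒ A = (1/15, 3/5)
3. V lies on line AY with AV:VY = 2:5 ⇒ V = (-17/21, 5/7)
line VA meets BQ at E = (9/20, 11/20)
A = V + t·(E−V) with t = 16/23, so VA:AE = 16/23:7/23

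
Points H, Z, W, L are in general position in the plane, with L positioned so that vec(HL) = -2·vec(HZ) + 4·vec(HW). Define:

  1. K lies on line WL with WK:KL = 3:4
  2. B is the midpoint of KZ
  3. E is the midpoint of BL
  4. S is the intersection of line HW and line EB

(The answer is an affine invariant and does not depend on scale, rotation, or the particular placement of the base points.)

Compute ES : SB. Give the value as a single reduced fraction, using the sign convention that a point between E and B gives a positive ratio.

Choose coordinates H = (0, 0), Z = (1, 0), W = (0, 1), L = (-2, 4).
1. K lies on line WL with WK:KL = 3:4 ⇒ K = (-6/7, 16/7)
2. B is the midpoint of KZ ⇒ B = (1/14, 8/7)
3. E is the midpoint of BL ⇒ E = (-27/28, 18/7)
4. S is the intersection of line HW and line EB ⇒ S = (0, 36/29)
S = E + t·(B−E) with t = 27/29, so ES:SB = t:(1−t) = 27/29:2/29

ES:SB = 27/2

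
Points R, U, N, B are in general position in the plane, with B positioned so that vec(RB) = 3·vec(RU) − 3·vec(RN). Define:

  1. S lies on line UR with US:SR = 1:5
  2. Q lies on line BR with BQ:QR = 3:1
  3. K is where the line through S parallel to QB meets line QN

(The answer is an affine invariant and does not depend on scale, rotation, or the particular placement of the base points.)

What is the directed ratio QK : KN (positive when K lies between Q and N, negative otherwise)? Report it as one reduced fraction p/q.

QK:KN = 5

Assign R = (0, 0), U = (1, 0), N = (0, 1), B = (3, -3) — the answer is frame-independent, so this choice is without loss of generality.
1. S lies on line UR with US:SR = 1:5 ⇒ S = (5/6, 0)
2. Q lies on line BR with BQ:QR = 3:1 ⇒ Q = (3/4, -3/4)
3. K is where the line through S parallel to QB meets line QN ⇒ K = (1/8, 17/24)
K = Q + t·(N−Q) with t = 5/6, so QK:KN = t:(1−t) = 5/6:1/6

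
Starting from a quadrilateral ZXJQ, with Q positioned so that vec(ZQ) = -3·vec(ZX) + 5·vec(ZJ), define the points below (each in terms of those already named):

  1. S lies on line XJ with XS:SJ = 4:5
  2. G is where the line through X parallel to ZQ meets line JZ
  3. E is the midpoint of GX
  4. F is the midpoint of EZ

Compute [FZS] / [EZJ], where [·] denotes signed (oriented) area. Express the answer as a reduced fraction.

Work in coordinates with Z = (0, 0), X = (1, 0), J = (0, 1), Q = (-3, 5).
1. S lies on line XJ with XS:SJ = 4:5 ⇒ S = (5/9, 4/9)
2. G is where the line through X parallel to ZQ meets line JZ ⇒ G = (0, 5/3)
3. E is the midpoint of GX ⇒ E = (1/2, 5/6)
4. F is the midpoint of EZ ⇒ F = (1/4, 5/12)
2·[FZS] = 13/108, 2·[EZJ] = -1/2
[FZS]:[EZJ] = 13/108:-1/2 = -13/54

[FZS]:[EZJ] = -13/54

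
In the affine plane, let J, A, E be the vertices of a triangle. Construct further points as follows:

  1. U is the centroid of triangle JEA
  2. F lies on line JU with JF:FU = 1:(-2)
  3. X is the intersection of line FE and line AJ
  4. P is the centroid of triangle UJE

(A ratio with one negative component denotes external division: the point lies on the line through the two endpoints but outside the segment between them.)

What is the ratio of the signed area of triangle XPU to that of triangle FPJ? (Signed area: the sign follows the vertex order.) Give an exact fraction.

Work in coordinates with J = (0, 0), A = (1, 0), E = (0, 1).
1. U is the centroid of triangle JEA ⇒ U = (1/3, 1/3)
2. F lies on line JU with JF:FU = 1:(-2) ⇒ F = (-1/3, -1/3)
3. X is the intersection of line FE and line AJ ⇒ X = (-1/4, 0)
4. P is the centroid of triangle UJE ⇒ P = (1/9, 4/9)
2·[XPU] = -5/36, 2·[FPJ] = -1/9
[XPU]:[FPJ] = -5/36:-1/9 = 5/4

[XPU]:[FPJ] = 5/4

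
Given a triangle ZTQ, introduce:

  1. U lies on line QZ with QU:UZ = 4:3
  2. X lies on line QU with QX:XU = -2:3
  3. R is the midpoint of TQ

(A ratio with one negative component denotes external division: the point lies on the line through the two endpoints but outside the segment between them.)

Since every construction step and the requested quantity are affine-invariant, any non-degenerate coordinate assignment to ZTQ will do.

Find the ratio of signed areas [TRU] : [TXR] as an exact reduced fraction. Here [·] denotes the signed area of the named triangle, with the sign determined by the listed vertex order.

Choose coordinates Z = (0, 0), T = (1, 0), Q = (0, 1).
1. U lies on line QZ with QU:UZ = 4:3 ⇒ U = (0, 3/7)
2. X lies on line QU with QX:XU = -2:3 ⇒ X = (0, 15/7)
3. R is the midpoint of TQ ⇒ R = (1/2, 1/2)
2·[TRU] = 2/7, 2·[TXR] = 4/7
[TRU]:[TXR] = 2/7:4/7 = 1/2

[TRU]:[TXR] = 1/2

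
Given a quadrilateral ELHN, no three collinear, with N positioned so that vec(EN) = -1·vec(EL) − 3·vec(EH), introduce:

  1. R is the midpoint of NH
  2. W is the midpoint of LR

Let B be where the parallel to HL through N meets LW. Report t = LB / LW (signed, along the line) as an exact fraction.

t = 4

Choose coordinates E = (0, 0), L = (1, 0), H = (0, 1), N = (-1, -3).
1. R is the midpoint of NH ⇒ R = (-1/2, -1)
2. W is the midpoint of LR ⇒ W = (1/4, -1/2)
through N parallel to HL: direction (1, -1); meets LW at B = (-2, -2)
B = L + t·(W−L) with t = 4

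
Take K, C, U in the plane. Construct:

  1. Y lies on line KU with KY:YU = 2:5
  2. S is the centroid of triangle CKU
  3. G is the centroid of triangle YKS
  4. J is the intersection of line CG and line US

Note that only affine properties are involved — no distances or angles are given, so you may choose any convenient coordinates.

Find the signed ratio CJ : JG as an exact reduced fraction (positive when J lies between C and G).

CJ:JG = 7/4

Choose coordinates K = (0, 0), C = (1, 0), U = (0, 1).
1. Y lies on line KU with KY:YU = 2:5 ⇒ Y = (0, 2/7)
2. S is the centroid of triangle CKU ⇒ S = (1/3, 1/3)
3. G is the centroid of triangle YKS ⇒ G = (1/9, 13/63)
4. J is the intersection of line CG and line US ⇒ J = (43/99, 13/99)
J = C + t·(G−C) with t = 7/11, so CJ:JG = t:(1−t) = 7/11:4/11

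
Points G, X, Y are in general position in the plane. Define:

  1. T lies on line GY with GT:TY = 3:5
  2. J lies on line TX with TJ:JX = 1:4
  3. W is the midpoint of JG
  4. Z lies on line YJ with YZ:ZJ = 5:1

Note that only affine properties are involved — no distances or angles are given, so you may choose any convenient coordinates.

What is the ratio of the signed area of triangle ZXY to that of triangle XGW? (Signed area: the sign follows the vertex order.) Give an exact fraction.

[ZXY]:[XGW] = -25/9

Choose coordinates G = (0, 0), X = (1, 0), Y = (0, 1).
1. T lies on line GY with GT:TY = 3:5 ⇒ T = (0, 3/8)
2. J lies on line TX with TJ:JX = 1:4 ⇒ J = (1/5, 3/10)
3. W is the midpoint of JG ⇒ W = (1/10, 3/20)
4. Z lies on line YJ with YZ:ZJ = 5:1 ⇒ Z = (1/6, 5/12)
2·[ZXY] = 5/12, 2·[XGW] = -3/20
[ZXY]:[XGW] = 5/12:-3/20 = -25/9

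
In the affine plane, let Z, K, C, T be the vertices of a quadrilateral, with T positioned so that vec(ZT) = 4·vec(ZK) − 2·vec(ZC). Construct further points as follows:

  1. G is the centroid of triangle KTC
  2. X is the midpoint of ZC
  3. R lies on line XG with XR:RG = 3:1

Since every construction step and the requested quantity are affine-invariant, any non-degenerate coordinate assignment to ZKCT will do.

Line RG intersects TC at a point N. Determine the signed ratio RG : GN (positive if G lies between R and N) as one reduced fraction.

Work in coordinates with Z = (0, 0), K = (1, 0), C = (0, 1), T = (4, -2).
1. G is the centroid of triangle KTC ⇒ G = (5/3, -1/3)
2. X is the midpoint of ZC ⇒ X = (0, 1/2)
3. R lies on line XG with XR:RG = 3:1 ⇒ R = (5/4, -1/8)
line RG meets TC at N = (2, -1/2)
G = R + t·(N−R) with t = 5/9, so RG:GN = 5/9:4/9

RG:GN = 5/4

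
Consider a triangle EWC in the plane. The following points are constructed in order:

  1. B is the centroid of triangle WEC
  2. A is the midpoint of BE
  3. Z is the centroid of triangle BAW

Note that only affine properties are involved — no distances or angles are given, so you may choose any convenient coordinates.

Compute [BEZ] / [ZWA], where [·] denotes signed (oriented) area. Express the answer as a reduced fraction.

[BEZ]:[ZWA] = -2

Choose coordinates E = (0, 0), W = (1, 0), C = (0, 1).
1. B is the centroid of triangle WEC ⇒ B = (1/3, 1/3)
2. A is the midpoint of BE ⇒ A = (1/6, 1/6)
3. Z is the centroid of triangle BAW ⇒ Z = (1/2, 1/6)
2·[BEZ] = 1/9, 2·[ZWA] = -1/18
[BEZ]:[ZWA] = 1/9:-1/18 = -2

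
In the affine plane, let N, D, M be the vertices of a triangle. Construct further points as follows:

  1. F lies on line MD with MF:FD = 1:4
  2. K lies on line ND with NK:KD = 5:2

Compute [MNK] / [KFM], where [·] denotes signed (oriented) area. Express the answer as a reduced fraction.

Set N = (0, 0), D = (1, 0), M = (0, 1); any affine frame gives the same invariant.
1. F lies on line MD with MF:FD = 1:4 ⇒ F = (1/5, 4/5)
2. K lies on line ND with NK:KD = 5:2 ⇒ K = (5/7, 0)
2·[MNK] = 5/7, 2·[KFM] = 2/35
[MNK]:[KFM] = 5/7:2/35 = 25/2

[MNK]:[KFM] = 25/2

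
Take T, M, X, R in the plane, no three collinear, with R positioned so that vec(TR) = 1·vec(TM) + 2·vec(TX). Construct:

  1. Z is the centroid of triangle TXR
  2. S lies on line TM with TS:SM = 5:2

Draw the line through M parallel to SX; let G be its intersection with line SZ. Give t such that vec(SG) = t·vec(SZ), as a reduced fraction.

t = 6/7

Choose coordinates T = (0, 0), M = (1, 0), X = (0, 1), R = (1, 2).
1. Z is the centroid of triangle TXR ⇒ Z = (1/3, 1)
2. S lies on line TM with TS:SM = 5:2 ⇒ S = (5/7, 0)
through M parallel to SX: direction (-5/7, 1); meets SZ at G = (19/49, 6/7)
G = S + t·(Z−S) with t = 6/7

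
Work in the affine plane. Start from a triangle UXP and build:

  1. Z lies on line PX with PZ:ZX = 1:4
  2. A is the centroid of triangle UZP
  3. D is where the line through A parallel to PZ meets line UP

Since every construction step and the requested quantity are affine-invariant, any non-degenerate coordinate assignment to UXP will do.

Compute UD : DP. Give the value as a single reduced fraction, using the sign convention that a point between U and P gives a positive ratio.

UD:DP = 2

Work in coordinates with U = (0, 0), X = (1, 0), P = (0, 1).
1. Z lies on line PX with PZ:ZX = 1:4 ⇒ Z = (1/5, 4/5)
2. A is the centroid of triangle UZP ⇒ A = (1/15, 3/5)
3. D is where the line through A parallel to PZ meets line UP ⇒ D = (0, 2/3)
D = U + t·(P−U) with t = 2/3, so UD:DP = t:(1−t) = 2/3:1/3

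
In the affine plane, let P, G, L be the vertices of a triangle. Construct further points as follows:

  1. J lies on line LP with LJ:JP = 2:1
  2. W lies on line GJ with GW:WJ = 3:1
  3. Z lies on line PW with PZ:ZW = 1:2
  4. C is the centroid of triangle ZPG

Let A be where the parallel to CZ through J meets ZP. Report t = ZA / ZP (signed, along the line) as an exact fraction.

Set P = (0, 0), G = (1, 0), L = (0, 1); any affine frame gives the same invariant.
1. J lies on line LP with LJ:JP = 2:1 ⇒ J = (0, 1/3)
2. W lies on line GJ with GW:WJ = 3:1 ⇒ W = (1/4, 1/4)
3. Z lies on line PW with PZ:ZW = 1:2 ⇒ Z = (1/12, 1/12)
4. C is the centroid of triangle ZPG ⇒ C = (13/36, 1/36)
through J parallel to CZ: direction (-5/18, 1/18); meets ZP at A = (5/18, 5/18)
A = Z + t·(P−Z) with t = -7/3

t = -7/3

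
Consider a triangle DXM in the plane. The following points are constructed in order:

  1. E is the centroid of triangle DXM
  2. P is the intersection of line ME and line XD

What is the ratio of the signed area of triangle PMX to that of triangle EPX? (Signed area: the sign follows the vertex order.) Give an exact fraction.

Choose coordinates D = (0, 0), X = (1, 0), M = (0, 1).
1. E is the centroid of triangle DXM ⇒ E = (1/3, 1/3)
2. P is the intersection of line ME and line XD ⇒ P = (1/2, 0)
2·[PMX] = -1/2, 2·[EPX] = 1/6
[PMX]:[EPX] = -1/2:1/6 = -3

[PMX]:[EPX] = -3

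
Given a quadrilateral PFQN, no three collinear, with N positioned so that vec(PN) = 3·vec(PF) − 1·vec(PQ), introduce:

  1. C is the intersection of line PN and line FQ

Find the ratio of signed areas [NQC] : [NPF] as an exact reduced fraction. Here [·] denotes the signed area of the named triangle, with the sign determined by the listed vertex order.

Set P = (0, 0), F = (1, 0), Q = (0, 1), N = (3, -1); any affine frame gives the same invariant.
1. C is the intersection of line PN and line FQ ⇒ C = (3/2, -1/2)
2·[NQC] = 3/2, 2·[NPF] = -1
[NQC]:[NPF] = 3/2:-1 = -3/2

[NQC]:[NPF] = -3/2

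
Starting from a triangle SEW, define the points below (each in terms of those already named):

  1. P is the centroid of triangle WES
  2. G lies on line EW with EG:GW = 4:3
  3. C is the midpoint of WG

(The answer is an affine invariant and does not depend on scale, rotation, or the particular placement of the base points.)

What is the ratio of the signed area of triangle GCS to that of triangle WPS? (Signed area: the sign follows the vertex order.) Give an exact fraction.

Set S = (0, 0), E = (1, 0), W = (0, 1); any affine frame gives the same invariant.
1. P is the centroid of triangle WES ⇒ P = (1/3, 1/3)
2. G lies on line EW with EG:GW = 4:3 ⇒ G = (3/7, 4/7)
3. C is the midpoint of WG ⇒ C = (3/14, 11/14)
2·[GCS] = 3/14, 2·[WPS] = -1/3
[GCS]:[WPS] = 3/14:-1/3 = -9/14

[GCS]:[WPS] = -9/14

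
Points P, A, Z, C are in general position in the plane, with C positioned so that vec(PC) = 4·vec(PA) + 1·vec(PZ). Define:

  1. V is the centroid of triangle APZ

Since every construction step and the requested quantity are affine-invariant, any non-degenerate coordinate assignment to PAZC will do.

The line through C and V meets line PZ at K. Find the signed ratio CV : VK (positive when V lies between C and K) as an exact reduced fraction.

CV:VK = 11

Choose coordinates P = (0, 0), A = (1, 0), Z = (0, 1), C = (4, 1).
1. V is the centroid of triangle APZ ⇒ V = (1/3, 1/3)
line CV meets PZ at K = (0, 3/11)
V = C + t·(K−C) with t = 11/12, so CV:VK = 11/12:1/12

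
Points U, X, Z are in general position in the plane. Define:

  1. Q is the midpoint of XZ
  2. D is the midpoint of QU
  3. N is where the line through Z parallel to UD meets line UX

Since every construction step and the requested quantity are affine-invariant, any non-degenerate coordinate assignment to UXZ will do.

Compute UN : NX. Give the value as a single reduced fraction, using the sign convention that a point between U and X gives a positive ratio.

Set U = (0, 0), X = (1, 0), Z = (0, 1); any affine frame gives the same invariant.
1. Q is the midpoint of XZ ⇒ Q = (1/2, 1/2)
2. D is the midpoint of QU ⇒ D = (1/4, 1/4)
3. N is where the line through Z parallel to UD meets line UX ⇒ N = (-1, 0)
N = U + t·(X−U) with t = -1, so UN:NX = t:(1−t) = -1:2

UN:NX = -1/2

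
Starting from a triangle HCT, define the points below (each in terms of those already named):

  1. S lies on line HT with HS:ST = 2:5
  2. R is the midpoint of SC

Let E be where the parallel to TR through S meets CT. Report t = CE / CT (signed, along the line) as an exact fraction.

t = 2

Set H = (0, 0), C = (1, 0), T = (0, 1); any affine frame gives the same invariant.
1. S lies on line HT with HS:ST = 2:5 ⇒ S = (0, 2/7)
2. R is the midpoint of SC ⇒ R = (1/2, 1/7)
through S parallel to TR: direction (1/2, -6/7); meets CT at E = (-1, 2)
E = C + t·(T−C) with t = 2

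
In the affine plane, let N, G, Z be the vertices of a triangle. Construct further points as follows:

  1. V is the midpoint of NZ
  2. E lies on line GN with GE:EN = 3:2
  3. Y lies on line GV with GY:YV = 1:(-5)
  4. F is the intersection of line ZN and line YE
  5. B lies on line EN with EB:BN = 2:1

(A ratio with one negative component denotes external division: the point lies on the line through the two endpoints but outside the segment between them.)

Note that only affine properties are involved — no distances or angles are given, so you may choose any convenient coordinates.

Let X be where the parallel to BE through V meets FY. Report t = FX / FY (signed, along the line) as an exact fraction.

t = -12/5

Assign N = (0, 0), G = (1, 0), Z = (0, 1) — the answer is frame-independent, so this choice is without loss of generality.
1. V is the midpoint of NZ ⇒ V = (0, 1/2)
2. E lies on line GN with GE:EN = 3:2 ⇒ E = (2/5, 0)
3. Y lies on line GV with GY:YV = 1:(-5) ⇒ Y = (5/4, -1/8)
4. F is the intersection of line ZN and line YE ⇒ F = (0, 1/17)
5. B lies on line EN with EB:BN = 2:1 ⇒ B = (2/15, 0)
through V parallel to BE: direction (4/15, 0); meets FY at X = (-3, 1/2)
X = F + t·(Y−F) with t = -12/5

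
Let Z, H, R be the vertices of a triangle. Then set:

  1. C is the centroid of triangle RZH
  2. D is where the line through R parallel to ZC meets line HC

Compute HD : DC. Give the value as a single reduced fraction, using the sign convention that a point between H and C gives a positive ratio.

Choose coordinates Z = (0, 0), H = (1, 0), R = (0, 1).
1. C is the centroid of triangle RZH ⇒ C = (1/3, 1/3)
2. D is where the line through R parallel to ZC meets line HC ⇒ D = (-1/3, 2/3)
D = H + t·(C−H) with t = 2, so HD:DC = t:(1−t) = 2:-1

HD:DC = -2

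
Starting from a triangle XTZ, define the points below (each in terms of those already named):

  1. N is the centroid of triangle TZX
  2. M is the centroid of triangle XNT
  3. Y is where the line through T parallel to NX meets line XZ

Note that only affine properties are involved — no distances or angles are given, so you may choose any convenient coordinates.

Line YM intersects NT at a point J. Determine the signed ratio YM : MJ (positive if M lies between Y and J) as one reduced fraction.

YM:MJ = 8

Set X = (0, 0), T = (1, 0), Z = (0, 1); any affine frame gives the same invariant.
1. N is the centroid of triangle TZX ⇒ N = (1/3, 1/3)
2. M is the centroid of triangle XNT ⇒ M = (4/9, 1/9)
3. Y is where the line through T parallel to NX meets line XZ ⇒ Y = (0, -1)
line YM meets NT at J = (1/2, 1/4)
M = Y + t·(J−Y) with t = 8/9, so YM:MJ = 8/9:1/9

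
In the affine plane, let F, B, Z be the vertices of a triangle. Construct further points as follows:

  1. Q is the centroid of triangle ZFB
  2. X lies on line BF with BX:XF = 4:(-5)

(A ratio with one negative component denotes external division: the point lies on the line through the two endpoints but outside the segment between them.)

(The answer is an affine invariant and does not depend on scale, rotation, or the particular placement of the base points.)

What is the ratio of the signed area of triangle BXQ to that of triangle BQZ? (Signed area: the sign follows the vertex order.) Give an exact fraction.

[BXQ]:[BQZ] = -4

Work in coordinates with F = (0, 0), B = (1, 0), Z = (0, 1).
1. Q is the centroid of triangle ZFB ⇒ Q = (1/3, 1/3)
2. X lies on line BF with BX:XF = 4:(-5) ⇒ X = (5, 0)
2·[BXQ] = 4/3, 2·[BQZ] = -1/3
[BXQ]:[BQZ] = 4/3:-1/3 = -4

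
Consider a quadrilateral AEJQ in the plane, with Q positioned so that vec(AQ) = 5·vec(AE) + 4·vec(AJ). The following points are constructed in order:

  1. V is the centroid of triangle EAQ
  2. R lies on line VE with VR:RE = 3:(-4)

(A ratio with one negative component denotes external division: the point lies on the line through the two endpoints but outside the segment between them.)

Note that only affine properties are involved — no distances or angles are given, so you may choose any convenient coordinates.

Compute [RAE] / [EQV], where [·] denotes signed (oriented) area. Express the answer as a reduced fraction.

Work in coordinates with A = (0, 0), E = (1, 0), J = (0, 1), Q = (5, 4).
1. V is the centroid of triangle EAQ ⇒ V = (2, 4/3)
2. R lies on line VE with VR:RE = 3:(-4) ⇒ R = (5, 16/3)
2·[RAE] = 16/3, 2·[EQV] = 4/3
[RAE]:[EQV] = 16/3:4/3 = 4

[RAE]:[EQV] = 4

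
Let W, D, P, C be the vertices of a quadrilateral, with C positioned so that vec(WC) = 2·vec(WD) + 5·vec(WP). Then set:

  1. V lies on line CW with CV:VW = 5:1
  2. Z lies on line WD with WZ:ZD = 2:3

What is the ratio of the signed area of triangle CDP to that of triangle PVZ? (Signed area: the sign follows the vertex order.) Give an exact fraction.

[CDP]:[PVZ] = 45/2

Set W = (0, 0), D = (1, 0), P = (0, 1), C = (2, 5); any affine frame gives the same invariant.
1. V lies on line CW with CV:VW = 5:1 ⇒ V = (1/3, 5/6)
2. Z lies on line WD with WZ:ZD = 2:3 ⇒ Z = (2/5, 0)
2·[CDP] = -6, 2·[PVZ] = -4/15
[CDP]:[PVZ] = -6:-4/15 = 45/2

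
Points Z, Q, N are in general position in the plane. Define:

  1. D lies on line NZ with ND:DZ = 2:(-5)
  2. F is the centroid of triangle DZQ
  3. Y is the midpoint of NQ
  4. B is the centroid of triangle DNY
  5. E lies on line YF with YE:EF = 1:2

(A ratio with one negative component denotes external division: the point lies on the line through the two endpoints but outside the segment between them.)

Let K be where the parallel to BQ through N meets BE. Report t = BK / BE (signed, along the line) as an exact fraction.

Assign Z = (0, 0), Q = (1, 0), N = (0, 1) — the answer is frame-independent, so this choice is without loss of generality.
1. D lies on line NZ with ND:DZ = 2:(-5) ⇒ D = (0, 5/3)
2. F is the centroid of triangle DZQ ⇒ F = (1/3, 5/9)
3. Y is the midpoint of NQ ⇒ Y = (1/2, 1/2)
4. B is the centroid of triangle DNY ⇒ B = (1/6, 19/18)
5. E lies on line YF with YE:EF = 1:2 ⇒ E = (4/9, 14/27)
through N parallel to BQ: direction (5/6, -19/18); meets BE at K = (17/30, 127/450)
K = B + t·(E−B) with t = 36/25

t = 36/25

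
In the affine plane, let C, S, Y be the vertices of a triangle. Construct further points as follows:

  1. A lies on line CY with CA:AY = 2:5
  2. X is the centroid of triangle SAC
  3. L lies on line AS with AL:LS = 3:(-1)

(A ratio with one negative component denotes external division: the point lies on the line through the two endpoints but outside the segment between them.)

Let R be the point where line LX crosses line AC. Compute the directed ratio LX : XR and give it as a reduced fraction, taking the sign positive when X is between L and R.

LX:XR = 7/2

Work in coordinates with C = (0, 0), S = (1, 0), Y = (0, 1).
1. A lies on line CY with CA:AY = 2:5 ⇒ A = (0, 2/7)
2. X is the centroid of triangle SAC ⇒ X = (1/3, 2/21)
3. L lies on line AS with AL:LS = 3:(-1) ⇒ L = (3/2, -1/7)
line LX meets AC at R = (0, 8/49)
X = L + t·(R−L) with t = 7/9, so LX:XR = 7/9:2/9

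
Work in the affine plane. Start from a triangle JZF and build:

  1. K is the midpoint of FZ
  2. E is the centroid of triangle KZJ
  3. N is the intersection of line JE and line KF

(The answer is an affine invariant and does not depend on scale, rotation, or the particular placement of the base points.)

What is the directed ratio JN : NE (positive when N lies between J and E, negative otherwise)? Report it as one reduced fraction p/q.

JN:NE = -3

Choose coordinates J = (0, 0), Z = (1, 0), F = (0, 1).
1. K is the midpoint of FZ ⇒ K = (1/2, 1/2)
2. E is the centroid of triangle KZJ ⇒ E = (1/2, 1/6)
3. N is the intersection of line JE and line KF ⇒ N = (3/4, 1/4)
N = J + t·(E−J) with t = 3/2, so JN:NE = t:(1−t) = 3/2:-1/2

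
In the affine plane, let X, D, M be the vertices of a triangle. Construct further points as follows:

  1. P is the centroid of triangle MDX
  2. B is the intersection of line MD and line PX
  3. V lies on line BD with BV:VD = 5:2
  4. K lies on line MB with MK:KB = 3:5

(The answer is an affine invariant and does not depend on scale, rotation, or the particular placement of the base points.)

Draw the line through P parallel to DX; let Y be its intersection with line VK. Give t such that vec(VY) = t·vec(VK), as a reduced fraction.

Assign X = (0, 0), D = (1, 0), M = (0, 1) — the answer is frame-independent, so this choice is without loss of generality.
1. P is the centroid of triangle MDX ⇒ P = (1/3, 1/3)
2. B is the intersection of line MD and line PX ⇒ B = (1/2, 1/2)
3. V lies on line BD with BV:VD = 5:2 ⇒ V = (6/7, 1/7)
4. K lies on line MB with MK:KB = 3:5 ⇒ K = (3/16, 13/16)
through P parallel to DX: direction (-1, 0); meets VK at Y = (2/3, 1/3)
Y = V + t·(K−V) with t = 64/225

t = 64/225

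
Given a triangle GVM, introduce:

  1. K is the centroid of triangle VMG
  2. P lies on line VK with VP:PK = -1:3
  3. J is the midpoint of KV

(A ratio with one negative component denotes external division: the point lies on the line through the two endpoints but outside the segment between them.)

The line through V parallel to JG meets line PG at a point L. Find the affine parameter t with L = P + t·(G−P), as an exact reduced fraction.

t = 1/2

Choose coordinates G = (0, 0), V = (1, 0), M = (0, 1).
1. K is the centroid of triangle VMG ⇒ K = (1/3, 1/3)
2. P lies on line VK with VP:PK = -1:3 ⇒ P = (4/3, -1/6)
3. J is the midpoint of KV ⇒ J = (2/3, 1/6)
through V parallel to JG: direction (-2/3, -1/6); meets PG at L = (2/3, -1/12)
L = P + t·(G−P) with t = 1/2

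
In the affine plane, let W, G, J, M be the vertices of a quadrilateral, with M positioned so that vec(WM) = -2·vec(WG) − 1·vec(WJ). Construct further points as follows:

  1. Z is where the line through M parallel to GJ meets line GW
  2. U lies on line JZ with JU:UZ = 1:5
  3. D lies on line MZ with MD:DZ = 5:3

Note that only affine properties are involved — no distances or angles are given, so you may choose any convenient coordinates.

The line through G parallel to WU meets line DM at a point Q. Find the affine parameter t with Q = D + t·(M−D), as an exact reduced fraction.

Assign W = (0, 0), G = (1, 0), J = (0, 1), M = (-2, -1) — the answer is frame-independent, so this choice is without loss of generality.
1. Z is where the line through M parallel to GJ meets line GW ⇒ Z = (-3, 0)
2. U lies on line JZ with JU:UZ = 1:5 ⇒ U = (-1/2, 5/6)
3. D lies on line MZ with MD:DZ = 5:3 ⇒ D = (-21/8, -3/8)
through G parallel to WU: direction (-1/2, 5/6); meets DM at Q = (7, -10)
Q = D + t·(M−D) with t = 77/5

t = 77/5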